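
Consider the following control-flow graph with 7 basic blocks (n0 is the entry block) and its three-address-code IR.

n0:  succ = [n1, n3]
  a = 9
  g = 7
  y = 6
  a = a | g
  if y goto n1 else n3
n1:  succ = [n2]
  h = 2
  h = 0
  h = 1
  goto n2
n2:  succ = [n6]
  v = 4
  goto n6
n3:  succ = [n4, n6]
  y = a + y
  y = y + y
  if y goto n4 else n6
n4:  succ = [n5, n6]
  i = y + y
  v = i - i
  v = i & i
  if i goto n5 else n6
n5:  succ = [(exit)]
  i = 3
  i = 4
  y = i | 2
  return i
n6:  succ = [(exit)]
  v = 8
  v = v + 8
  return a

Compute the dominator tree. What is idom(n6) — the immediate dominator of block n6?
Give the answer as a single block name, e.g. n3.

idom tree: n1←n0 n2←n1 n3←n0 n4←n3 n5←n4 n6←n0
Dom at joins:
  n6: preds {n2,n3,n4}: {n0,n1,n2} ∩ {n0,n3} ∩ {n0,n3,n4} = {n0}; idom=n0

idom(n6) = n0

Answer: n0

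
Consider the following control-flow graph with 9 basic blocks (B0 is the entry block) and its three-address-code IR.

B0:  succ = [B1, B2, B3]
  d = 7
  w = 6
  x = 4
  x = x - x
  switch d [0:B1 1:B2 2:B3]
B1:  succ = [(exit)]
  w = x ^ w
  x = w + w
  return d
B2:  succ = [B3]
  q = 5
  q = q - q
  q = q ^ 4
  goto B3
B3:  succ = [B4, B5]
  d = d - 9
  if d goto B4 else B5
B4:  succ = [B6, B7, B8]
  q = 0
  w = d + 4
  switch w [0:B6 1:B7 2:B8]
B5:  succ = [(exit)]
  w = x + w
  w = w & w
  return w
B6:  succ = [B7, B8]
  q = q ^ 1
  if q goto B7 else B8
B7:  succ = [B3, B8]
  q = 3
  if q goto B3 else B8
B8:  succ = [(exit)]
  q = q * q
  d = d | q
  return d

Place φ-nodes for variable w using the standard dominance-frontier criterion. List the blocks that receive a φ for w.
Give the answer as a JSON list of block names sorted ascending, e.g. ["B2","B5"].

idom tree: B1←B0 B2←B0 B3←B0 B4←B3 B5←B3 B6←B4 B7←B4 B8←B4
Dom∩ at merges:
  B3: preds {B0,B2,B7}: {B0} ∩ {B0,B2} ∩ {B0,B3,B4,B7} = {B0}; idom=B0
  B7: preds {B4,B6}: {B0,B3,B4} ∩ {B0,B3,B4,B6} = {B0,B3,B4}; idom=B4
  B8: preds {B4,B6,B7}: {B0,B3,B4} ∩ {B0,B3,B4,B6} ∩ {B0,B3,B4,B7} = {B0,B3,B4}; idom=B4

DF walk-up:
  join B3 pred B0: · stop@B0
  join B3 pred B2: B2 stop@B0
  join B3 pred B7: B7→B4→B3 stop@B0
  join B7 pred B4: · stop@B4
  join B7 pred B6: B6 stop@B4
  join B8 pred B4: · stop@B4
  join B8 pred B6: B6 stop@B4
  join B8 pred B7: B7 stop@B4
  B0 → ∅
  B1 → ∅
  B2 → {B3}
  B3 → {B3}
  B4 → {B3}
  B5 → ∅
  B6 → {B7,B8}
  B7 → {B3,B8}
  B8 → ∅

φ for w: defs {B0,B1,B4,B5}
  DF⁺ = {B3}

Answer: ["B3"]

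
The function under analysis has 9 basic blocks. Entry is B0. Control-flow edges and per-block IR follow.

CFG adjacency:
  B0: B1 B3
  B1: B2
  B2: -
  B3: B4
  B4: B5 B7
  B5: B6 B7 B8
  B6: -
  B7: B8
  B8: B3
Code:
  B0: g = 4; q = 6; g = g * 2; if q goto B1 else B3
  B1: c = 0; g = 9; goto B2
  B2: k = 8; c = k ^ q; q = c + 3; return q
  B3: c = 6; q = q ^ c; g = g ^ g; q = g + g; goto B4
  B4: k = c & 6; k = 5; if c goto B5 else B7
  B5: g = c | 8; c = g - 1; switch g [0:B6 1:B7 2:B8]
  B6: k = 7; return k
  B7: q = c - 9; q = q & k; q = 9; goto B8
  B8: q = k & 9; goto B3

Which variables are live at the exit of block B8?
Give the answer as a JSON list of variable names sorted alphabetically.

Answer: ["g", "q"]

Working:
Block summaries:
  B0: def={g,q} ue=∅
  B1: def={c,g} ue=∅
  B2: def={c,k,q} ue={q}
  B3: def={c,g,q} ue={g,q}
  B4: def={k} ue={c}
  B5: def={c,g} ue={c}
  B6: def={k} ue=∅
  B7: def={q} ue={c,k}
  B8: def={q} ue={k}

Liveness:
  live B0: ∅→{g,q}
  live B1: {q}→{q}
  live B2: {q}→∅
  live B3: {g,q}→{c,g}
  live B4: {c,g}→{c,g,k}
  live B5: {c,k}→{c,g,k}
  live B6: ∅→∅
  live B7: {c,g,k}→{g,k}
  live B8: {g,k}→{g,q}

live-out(B8) = ["g", "q"]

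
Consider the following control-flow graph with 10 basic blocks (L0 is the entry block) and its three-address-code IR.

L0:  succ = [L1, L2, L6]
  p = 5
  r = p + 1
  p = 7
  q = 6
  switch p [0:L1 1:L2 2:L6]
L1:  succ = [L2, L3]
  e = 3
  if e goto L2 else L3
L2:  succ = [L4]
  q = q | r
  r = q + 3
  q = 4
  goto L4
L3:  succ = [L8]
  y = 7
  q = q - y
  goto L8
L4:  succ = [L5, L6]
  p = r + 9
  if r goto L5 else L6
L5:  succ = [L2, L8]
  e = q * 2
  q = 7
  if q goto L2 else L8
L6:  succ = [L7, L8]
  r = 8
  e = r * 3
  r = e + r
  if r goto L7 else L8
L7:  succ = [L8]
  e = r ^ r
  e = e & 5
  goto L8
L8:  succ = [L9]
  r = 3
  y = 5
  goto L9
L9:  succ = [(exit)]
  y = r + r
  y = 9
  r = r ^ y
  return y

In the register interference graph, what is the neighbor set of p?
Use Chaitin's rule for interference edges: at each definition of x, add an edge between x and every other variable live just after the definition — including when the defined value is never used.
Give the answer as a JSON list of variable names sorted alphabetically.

Block summaries:
  L0: def={p,q,r} ue=∅
  L1: def={e} ue=∅
  L2: def={q,r} ue={q,r}
  L3: def={q,y} ue={q}
  L4: def={p} ue={r}
  L5: def={e,q} ue={q}
  L6: def={e,r} ue=∅
  L7: def={e} ue={r}
  L8: def={r,y} ue=∅
  L9: def={r,y} ue={r}

Live sets:
  L0: in=∅ out={q,r}
  L1: in={q,r} out={q,r}
  L2: in={q,r} out={q,r}
  L3: in={q} out=∅
  L4: in={q,r} out={q,r}
  L5: in={q,r} out={q,r}
  L6: in=∅ out={r}
  L7: in={r} out=∅
  L8: in=∅ out={r}
  L9: in={r} out=∅

Interfere edges:
  e↔{q,r}
  p↔{q,r}
  q↔{e,p,r,y}
  r↔{e,p,q,y}
  y↔{q,r}

N(p) = ["q", "r"]

Answer: ["q", "r"]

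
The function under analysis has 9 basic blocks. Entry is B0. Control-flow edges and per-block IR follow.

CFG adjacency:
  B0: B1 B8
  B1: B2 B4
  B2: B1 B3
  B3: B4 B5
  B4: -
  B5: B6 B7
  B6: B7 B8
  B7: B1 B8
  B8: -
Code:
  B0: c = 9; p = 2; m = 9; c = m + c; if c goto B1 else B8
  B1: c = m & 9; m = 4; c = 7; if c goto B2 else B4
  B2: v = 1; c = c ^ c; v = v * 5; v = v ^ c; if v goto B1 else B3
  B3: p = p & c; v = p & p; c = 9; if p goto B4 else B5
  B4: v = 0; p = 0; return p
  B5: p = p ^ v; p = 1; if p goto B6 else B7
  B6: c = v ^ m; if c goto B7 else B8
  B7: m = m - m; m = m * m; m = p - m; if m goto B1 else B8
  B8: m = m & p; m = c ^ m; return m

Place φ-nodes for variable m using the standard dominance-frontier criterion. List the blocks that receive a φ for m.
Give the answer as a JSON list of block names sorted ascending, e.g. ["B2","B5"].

Answer: ["B1", "B8"]

Derivation:
idom tree: B1←B0 B2←B1 B3←B2 B4←B1 B5←B3 B6←B5 B7←B5 B8←B0
Dom∩ at merges:
  B1: preds {B0,B2,B7}: {B0} ∩ {B0,B1,B2} ∩ {B0,B1,B2,B3,B5,B7} = {B0}; idom=B0
  B4: preds {B1,B3}: {B0,B1} ∩ {B0,B1,B2,B3} = {B0,B1}; idom=B1
  B7: preds {B5,B6}: {B0,B1,B2,B3,B5} ∩ {B0,B1,B2,B3,B5,B6} = {B0,B1,B2,B3,B5}; idom=B5
  B8: preds {B0,B6,B7}: {B0} ∩ {B0,B1,B2,B3,B5,B6} ∩ {B0,B1,B2,B3,B5,B7} = {B0}; idom=B0

DF derivation:
  B1←B0: walk · to B0
  B1←B2: walk B2→B1 to B0
  B1←B7: walk B7→B5→B3→B2→B1 to B0
  B4←B1: walk · to B1
  B4←B3: walk B3→B2 to B1
  B7←B5: walk · to B5
  B7←B6: walk B6 to B5
  B8←B0: walk · to B0
  B8←B6: walk B6→B5→B3→B2→B1 to B0
  B8←B7: walk B7→B5→B3→B2→B1 to B0
  B0: DF=∅
  B1: DF={B1,B8}
  B2: DF={B1,B4,B8}
  B3: DF={B1,B4,B8}
  B4: DF=∅
  B5: DF={B1,B8}
  B6: DF={B7,B8}
  B7: DF={B1,B8}
  B8: DF=∅

φ for m: defs {B0,B1,B7,B8}
  DF⁺ = {B1,B8}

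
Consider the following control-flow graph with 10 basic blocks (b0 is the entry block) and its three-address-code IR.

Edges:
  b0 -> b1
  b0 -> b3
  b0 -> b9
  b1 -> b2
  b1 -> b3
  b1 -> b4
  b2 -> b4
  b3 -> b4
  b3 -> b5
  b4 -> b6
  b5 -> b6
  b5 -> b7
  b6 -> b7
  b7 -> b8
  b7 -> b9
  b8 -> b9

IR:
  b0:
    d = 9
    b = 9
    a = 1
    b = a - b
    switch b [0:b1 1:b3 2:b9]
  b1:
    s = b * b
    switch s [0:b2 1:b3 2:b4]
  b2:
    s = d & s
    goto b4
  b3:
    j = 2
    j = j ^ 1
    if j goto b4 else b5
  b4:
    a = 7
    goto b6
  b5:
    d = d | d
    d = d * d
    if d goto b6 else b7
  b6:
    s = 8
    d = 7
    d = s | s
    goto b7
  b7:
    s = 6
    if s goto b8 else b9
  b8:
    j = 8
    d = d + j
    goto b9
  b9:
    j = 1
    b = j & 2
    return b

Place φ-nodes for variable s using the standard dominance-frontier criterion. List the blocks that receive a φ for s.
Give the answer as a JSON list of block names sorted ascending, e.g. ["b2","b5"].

idom tree: b1←b0 b2←b1 b3←b0 b4←b0 b5←b3 b6←b0 b7←b0 b8←b7 b9←b0
Dom∩ at merges:
  b3: preds {b0,b1}: {b0} ∩ {b0,b1} = {b0}; idom=b0
  b4: preds {b1,b2,b3}: {b0,b1} ∩ {b0,b1,b2} ∩ {b0,b3} = {b0}; idom=b0
  b6: preds {b4,b5}: {b0,b4} ∩ {b0,b3,b5} = {b0}; idom=b0
  b7: preds {b5,b6}: {b0,b3,b5} ∩ {b0,b6} = {b0}; idom=b0
  b9: preds {b0,b7,b8}: {b0} ∩ {b0,b7} ∩ {b0,b7,b8} = {b0}; idom=b0

Frontier:
  join b3 pred b0: · stop@b0
  join b3 pred b1: b1 stop@b0
  join b4 pred b1: b1 stop@b0
  join b4 pred b2: b2→b1 stop@b0
  join b4 pred b3: b3 stop@b0
  join b6 pred b4: b4 stop@b0
  join b6 pred b5: b5→b3 stop@b0
  join b7 pred b5: b5→b3 stop@b0
  join b7 pred b6: b6 stop@b0
  join b9 pred b0: · stop@b0
  join b9 pred b7: b7 stop@b0
  join b9 pred b8: b8→b7 stop@b0
  b0: DF=∅
  b1: DF={b3,b4}
  b2: DF={b4}
  b3: DF={b4,b6,b7}
  b4: DF={b6}
  b5: DF={b6,b7}
  b6: DF={b7}
  b7: DF={b9}
  b8: DF={b9}
  b9: DF=∅

φ for s: defs {b1,b2,b6,b7}
  DF⁺ = {b3,b4,b6,b7,b9}

Answer: ["b3", "b4", "b6", "b7", "b9"]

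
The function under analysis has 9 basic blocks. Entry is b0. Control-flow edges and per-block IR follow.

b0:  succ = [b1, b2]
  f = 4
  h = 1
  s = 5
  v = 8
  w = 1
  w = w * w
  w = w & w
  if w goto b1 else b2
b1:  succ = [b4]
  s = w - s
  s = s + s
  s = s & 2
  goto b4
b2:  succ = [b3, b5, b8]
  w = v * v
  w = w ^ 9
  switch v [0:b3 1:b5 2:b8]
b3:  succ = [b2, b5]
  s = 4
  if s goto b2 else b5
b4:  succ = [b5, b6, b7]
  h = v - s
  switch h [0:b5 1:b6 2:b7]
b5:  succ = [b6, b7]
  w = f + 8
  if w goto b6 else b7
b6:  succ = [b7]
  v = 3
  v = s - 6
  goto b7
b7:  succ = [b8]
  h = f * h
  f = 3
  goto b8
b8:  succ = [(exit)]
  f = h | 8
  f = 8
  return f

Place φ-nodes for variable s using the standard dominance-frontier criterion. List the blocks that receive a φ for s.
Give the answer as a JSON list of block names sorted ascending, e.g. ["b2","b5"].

Answer: ["b2", "b5", "b6", "b7", "b8"]

Analysis:
idom tree: b1←b0 b2←b0 b3←b2 b4←b1 b5←b0 b6←b0 b7←b0 b8←b0
Join-block Dom:
  b2: preds {b0,b3}: {b0} ∩ {b0,b2,b3} = {b0}; idom=b0
  b5: preds {b2,b3,b4}: {b0,b2} ∩ {b0,b2,b3} ∩ {b0,b1,b4} = {b0}; idom=b0
  b6: preds {b4,b5}: {b0,b1,b4} ∩ {b0,b5} = {b0}; idom=b0
  b7: preds {b4,b5,b6}: {b0,b1,b4} ∩ {b0,b5} ∩ {b0,b6} = {b0}; idom=b0
  b8: preds {b2,b7}: {b0,b2} ∩ {b0,b7} = {b0}; idom=b0

DF walk-up:
  b2←b0: walk · to b0
  b2←b3: walk b3→b2 to b0
  b5←b2: walk b2 to b0
  b5←b3: walk b3→b2 to b0
  b5←b4: walk b4→b1 to b0
  b6←b4: walk b4→b1 to b0
  b6←b5: walk b5 to b0
  b7←b4: walk b4→b1 to b0
  b7←b5: walk b5 to b0
  b7←b6: walk b6 to b0
  b8←b2: walk b2 to b0
  b8←b7: walk b7 to b0
  DF(b0)=∅
  DF(b1)={b5,b6,b7}
  DF(b2)={b2,b5,b8}
  DF(b3)={b2,b5}
  DF(b4)={b5,b6,b7}
  DF(b5)={b6,b7}
  DF(b6)={b7}
  DF(b7)={b8}
  DF(b8)=∅

φ for s: defs {b0,b1,b3}
  DF⁺ = {b2,b5,b6,b7,b8}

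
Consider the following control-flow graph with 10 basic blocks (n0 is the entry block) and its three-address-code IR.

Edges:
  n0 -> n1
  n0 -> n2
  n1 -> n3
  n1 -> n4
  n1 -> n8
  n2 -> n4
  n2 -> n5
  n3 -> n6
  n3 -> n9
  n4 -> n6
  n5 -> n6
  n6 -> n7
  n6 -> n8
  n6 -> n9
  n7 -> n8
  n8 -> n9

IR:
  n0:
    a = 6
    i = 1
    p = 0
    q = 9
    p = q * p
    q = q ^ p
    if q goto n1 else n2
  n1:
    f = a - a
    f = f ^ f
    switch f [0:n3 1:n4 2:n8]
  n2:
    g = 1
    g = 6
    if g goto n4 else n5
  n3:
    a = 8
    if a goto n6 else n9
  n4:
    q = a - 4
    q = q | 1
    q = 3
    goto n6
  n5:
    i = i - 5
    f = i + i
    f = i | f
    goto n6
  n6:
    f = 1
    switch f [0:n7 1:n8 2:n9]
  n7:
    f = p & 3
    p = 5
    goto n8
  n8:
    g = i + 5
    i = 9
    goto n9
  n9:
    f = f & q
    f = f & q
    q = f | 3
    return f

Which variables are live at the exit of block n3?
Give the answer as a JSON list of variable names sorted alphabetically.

Answer: ["f", "i", "p", "q"]

Derivation:
Block summaries:
  n0: {a,i,p,q} / ∅
  n1: {f} / {a}
  n2: {g} / ∅
  n3: {a} / ∅
  n4: {q} / {a}
  n5: {f,i} / {i}
  n6: {f} / ∅
  n7: {f,p} / {p}
  n8: {g,i} / {i}
  n9: {f,q} / {f,q}

Liveness:
  live n0: ∅→{a,i,p,q}
  live n1: {a,i,p,q}→{a,f,i,p,q}
  live n2: {a,i,p,q}→{a,i,p,q}
  live n3: {f,i,p,q}→{f,i,p,q}
  live n4: {a,i,p}→{i,p,q}
  live n5: {i,p,q}→{i,p,q}
  live n6: {i,p,q}→{f,i,p,q}
  live n7: {i,p,q}→{f,i,q}
  live n8: {f,i,q}→{f,q}
  live n9: {f,q}→∅

live-out(n3) = ["f", "i", "p", "q"]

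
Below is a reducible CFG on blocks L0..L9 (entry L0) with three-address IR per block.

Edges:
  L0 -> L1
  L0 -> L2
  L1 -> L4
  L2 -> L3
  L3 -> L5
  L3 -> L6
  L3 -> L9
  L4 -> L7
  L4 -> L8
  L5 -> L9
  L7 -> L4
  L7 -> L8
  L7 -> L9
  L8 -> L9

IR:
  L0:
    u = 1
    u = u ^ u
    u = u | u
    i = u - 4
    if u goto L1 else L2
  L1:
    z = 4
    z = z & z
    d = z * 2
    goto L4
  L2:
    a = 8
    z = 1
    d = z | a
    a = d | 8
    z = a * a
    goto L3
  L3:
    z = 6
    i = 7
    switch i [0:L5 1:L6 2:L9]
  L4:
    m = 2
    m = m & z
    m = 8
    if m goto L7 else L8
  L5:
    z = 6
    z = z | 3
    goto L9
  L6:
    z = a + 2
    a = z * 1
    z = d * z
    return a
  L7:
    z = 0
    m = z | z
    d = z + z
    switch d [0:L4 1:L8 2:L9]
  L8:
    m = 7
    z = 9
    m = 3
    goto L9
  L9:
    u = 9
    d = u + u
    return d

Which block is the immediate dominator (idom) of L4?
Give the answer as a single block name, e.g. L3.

idom tree: L1←L0 L2←L0 L3←L2 L4←L1 L5←L3 L6←L3 L7←L4 L8←L4 L9←L0
Dom at joins:
  L4: preds {L1,L7}: {L0,L1} ∩ {L0,L1,L4,L7} = {L0,L1}; idom=L1
  L8: preds {L4,L7}: {L0,L1,L4} ∩ {L0,L1,L4,L7} = {L0,L1,L4}; idom=L4
  L9: preds {L3,L5,L7,L8}: {L0,L2,L3} ∩ {L0,L2,L3,L5} ∩ {L0,L1,L4,L7} ∩ {L0,L1,L4,L8} = {L0}; idom=L0

idom(L4) = L1

Answer: L1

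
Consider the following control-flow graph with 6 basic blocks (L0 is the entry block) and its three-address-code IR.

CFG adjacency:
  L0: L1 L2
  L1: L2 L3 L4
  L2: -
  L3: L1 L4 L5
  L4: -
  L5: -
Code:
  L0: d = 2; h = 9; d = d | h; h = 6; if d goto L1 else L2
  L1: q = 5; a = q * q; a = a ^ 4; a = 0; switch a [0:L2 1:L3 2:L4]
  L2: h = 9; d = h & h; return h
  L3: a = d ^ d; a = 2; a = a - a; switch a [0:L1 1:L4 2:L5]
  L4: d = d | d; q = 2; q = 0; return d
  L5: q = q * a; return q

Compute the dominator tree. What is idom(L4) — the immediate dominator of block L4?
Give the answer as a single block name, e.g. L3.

Answer: L1

Working:
idom tree: L1←L0 L2←L0 L3←L1 L4←L1 L5←L3
Dom at joins:
  L1: preds {L0,L3}: {L0} ∩ {L0,L1,L3} = {L0}; idom=L0
  L2: preds {L0,L1}: {L0} ∩ {L0,L1} = {L0}; idom=L0
  L4: preds {L1,L3}: {L0,L1} ∩ {L0,L1,L3} = {L0,L1}; idom=L1

idom(L4) = L1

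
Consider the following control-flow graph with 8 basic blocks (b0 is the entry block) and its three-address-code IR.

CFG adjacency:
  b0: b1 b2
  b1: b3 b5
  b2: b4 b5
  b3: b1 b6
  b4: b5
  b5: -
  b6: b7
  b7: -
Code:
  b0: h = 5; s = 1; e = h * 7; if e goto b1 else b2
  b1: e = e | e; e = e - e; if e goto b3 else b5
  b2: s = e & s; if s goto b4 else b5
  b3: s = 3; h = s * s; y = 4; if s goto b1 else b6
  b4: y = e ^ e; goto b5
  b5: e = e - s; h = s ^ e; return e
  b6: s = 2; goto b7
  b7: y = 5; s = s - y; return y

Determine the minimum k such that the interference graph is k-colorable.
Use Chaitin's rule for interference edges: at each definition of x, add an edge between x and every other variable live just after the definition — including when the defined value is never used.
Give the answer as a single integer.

Answer: 3

Derivation:
Per-block:
  b0: def={e,h,s} ue=∅
  b1: def={e} ue={e}
  b2: def={s} ue={e,s}
  b3: def={h,s,y} ue=∅
  b4: def={y} ue={e}
  b5: def={e,h} ue={e,s}
  b6: def={s} ue=∅
  b7: def={s,y} ue={s}

Liveness:
  b0 li=∅ lo={e,s}
  b1 li={e,s} lo={e,s}
  b2 li={e,s} lo={e,s}
  b3 li={e} lo={e,s}
  b4 li={e,s} lo={e,s}
  b5 li={e,s} lo=∅
  b6 li=∅ lo={s}
  b7 li={s} lo=∅

Conflict graph:
  e — {h,s,y}
  h — {e,s}
  s — {e,h,y}
  y — {e,s}

Chromatic number:
  {e,h,s} pairwise interfere (3-clique) ⇒ χ ≥ 3
  assign e→R0 h→R2 s→R1 y→R2 — no edge inside a register ⇒ χ ≤ 3
  χ = 3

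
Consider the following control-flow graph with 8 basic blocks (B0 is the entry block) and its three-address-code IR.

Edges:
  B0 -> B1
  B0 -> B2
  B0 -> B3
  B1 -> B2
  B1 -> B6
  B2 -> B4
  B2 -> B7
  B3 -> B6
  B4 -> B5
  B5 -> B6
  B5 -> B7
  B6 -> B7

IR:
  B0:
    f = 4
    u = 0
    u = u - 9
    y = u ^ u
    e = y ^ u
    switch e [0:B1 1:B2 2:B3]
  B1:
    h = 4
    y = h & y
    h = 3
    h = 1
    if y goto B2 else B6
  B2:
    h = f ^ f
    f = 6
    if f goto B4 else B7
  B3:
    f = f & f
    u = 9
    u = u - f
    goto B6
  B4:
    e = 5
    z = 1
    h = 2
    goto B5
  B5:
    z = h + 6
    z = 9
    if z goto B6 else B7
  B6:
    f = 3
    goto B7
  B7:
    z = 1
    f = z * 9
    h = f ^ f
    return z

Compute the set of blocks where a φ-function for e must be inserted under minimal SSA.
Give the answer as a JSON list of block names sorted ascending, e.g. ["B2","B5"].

Answer: ["B6", "B7"]

Working:
idom tree: B1←B0 B2←B0 B3←B0 B4←B2 B5←B4 B6←B0 B7←B0
Join-block Dom:
  B2: preds {B0,B1}: {B0} ∩ {B0,B1} = {B0}; idom=B0
  B6: preds {B1,B3,B5}: {B0,B1} ∩ {B0,B3} ∩ {B0,B2,B4,B5} = {B0}; idom=B0
  B7: preds {B2,B5,B6}: {B0,B2} ∩ {B0,B2,B4,B5} ∩ {B0,B6} = {B0}; idom=B0

DF derivation:
  B2←B0: walk · to B0
  B2←B1: walk B1 to B0
  B6←B1: walk B1 to B0
  B6←B3: walk B3 to B0
  B6←B5: walk B5→B4→B2 to B0
  B7←B2: walk B2 to B0
  B7←B5: walk B5→B4→B2 to B0
  B7←B6: walk B6 to B0
  B0 → ∅
  B1 → {B2,B6}
  B2 → {B6,B7}
  B3 → {B6}
  B4 → {B6,B7}
  B5 → {B6,B7}
  B6 → {B7}
  B7 → ∅

φ for e: defs {B0,B4}
  DF⁺ = {B6,B7}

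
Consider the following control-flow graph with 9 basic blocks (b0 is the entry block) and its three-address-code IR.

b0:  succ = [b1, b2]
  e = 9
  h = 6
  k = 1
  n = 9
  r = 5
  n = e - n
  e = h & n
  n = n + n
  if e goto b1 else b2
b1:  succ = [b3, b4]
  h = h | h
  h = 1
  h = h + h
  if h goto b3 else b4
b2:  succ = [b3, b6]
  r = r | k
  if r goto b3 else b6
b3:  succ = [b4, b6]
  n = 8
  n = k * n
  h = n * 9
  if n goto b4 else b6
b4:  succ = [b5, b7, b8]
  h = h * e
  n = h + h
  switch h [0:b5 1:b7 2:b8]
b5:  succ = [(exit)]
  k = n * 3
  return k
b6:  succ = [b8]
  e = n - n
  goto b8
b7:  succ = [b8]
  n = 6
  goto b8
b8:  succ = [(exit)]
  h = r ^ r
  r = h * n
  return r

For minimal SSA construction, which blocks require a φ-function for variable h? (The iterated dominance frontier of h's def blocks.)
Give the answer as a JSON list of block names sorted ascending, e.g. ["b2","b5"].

idom tree: b1←b0 b2←b0 b3←b0 b4←b0 b5←b4 b6←b0 b7←b4 b8←b0
Dom at joins:
  b3: preds {b1,b2}: {b0,b1} ∩ {b0,b2} = {b0}; idom=b0
  b4: preds {b1,b3}: {b0,b1} ∩ {b0,b3} = {b0}; idom=b0
  b6: preds {b2,b3}: {b0,b2} ∩ {b0,b3} = {b0}; idom=b0
  b8: preds {b4,b6,b7}: {b0,b4} ∩ {b0,b6} ∩ {b0,b4,b7} = {b0}; idom=b0

DF walk-up:
  join b3 pred b1: b1 stop@b0
  join b3 pred b2: b2 stop@b0
  join b4 pred b1: b1 stop@b0
  join b4 pred b3: b3 stop@b0
  join b6 pred b2: b2 stop@b0
  join b6 pred b3: b3 stop@b0
  join b8 pred b4: b4 stop@b0
  join b8 pred b6: b6 stop@b0
  join b8 pred b7: b7→b4 stop@b0
  b0 → ∅
  b1 → {b3,b4}
  b2 → {b3,b6}
  b3 → {b4,b6}
  b4 → {b8}
  b5 → ∅
  b6 → {b8}
  b7 → {b8}
  b8 → ∅

φ for h: defs {b0,b1,b3,b4,b8}
  DF⁺ = {b3,b4,b6,b8}

Answer: ["b3", "b4", "b6", "b8"]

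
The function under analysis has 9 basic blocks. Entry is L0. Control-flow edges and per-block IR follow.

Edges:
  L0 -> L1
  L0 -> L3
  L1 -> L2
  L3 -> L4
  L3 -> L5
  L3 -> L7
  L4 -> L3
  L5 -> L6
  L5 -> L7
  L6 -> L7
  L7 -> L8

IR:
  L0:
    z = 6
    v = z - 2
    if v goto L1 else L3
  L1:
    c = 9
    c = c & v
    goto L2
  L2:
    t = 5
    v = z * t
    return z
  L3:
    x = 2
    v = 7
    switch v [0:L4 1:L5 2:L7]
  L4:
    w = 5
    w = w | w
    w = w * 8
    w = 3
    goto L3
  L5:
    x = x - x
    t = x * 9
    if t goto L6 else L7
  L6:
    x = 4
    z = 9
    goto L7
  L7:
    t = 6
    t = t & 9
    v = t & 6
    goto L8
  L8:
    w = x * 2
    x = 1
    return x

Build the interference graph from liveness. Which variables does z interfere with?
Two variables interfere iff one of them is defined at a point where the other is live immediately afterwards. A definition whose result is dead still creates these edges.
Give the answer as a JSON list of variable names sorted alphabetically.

Answer: ["c", "t", "v", "x"]

Working:
Per-block:
  L0 def {v,z} use ∅
  L1 def {c} use {v}
  L2 def {t,v} use {z}
  L3 def {v,x} use ∅
  L4 def {w} use ∅
  L5 def {t,x} use {x}
  L6 def {x,z} use ∅
  L7 def {t,v} use ∅
  L8 def {w,x} use {x}

Backward fixpoint:
  live L0: ∅→{v,z}
  live L1: {v,z}→{z}
  live L2: {z}→∅
  live L3: ∅→{x}
  live L4: ∅→∅
  live L5: {x}→{x}
  live L6: ∅→{x}
  live L7: {x}→{x}
  live L8: {x}→∅

Conflict graph:
  c↔{v,z}
  t↔{x,z}
  v↔{c,x,z}
  w↔∅
  x↔{t,v,z}
  z↔{c,t,v,x}

N(z) = ["c", "t", "v", "x"]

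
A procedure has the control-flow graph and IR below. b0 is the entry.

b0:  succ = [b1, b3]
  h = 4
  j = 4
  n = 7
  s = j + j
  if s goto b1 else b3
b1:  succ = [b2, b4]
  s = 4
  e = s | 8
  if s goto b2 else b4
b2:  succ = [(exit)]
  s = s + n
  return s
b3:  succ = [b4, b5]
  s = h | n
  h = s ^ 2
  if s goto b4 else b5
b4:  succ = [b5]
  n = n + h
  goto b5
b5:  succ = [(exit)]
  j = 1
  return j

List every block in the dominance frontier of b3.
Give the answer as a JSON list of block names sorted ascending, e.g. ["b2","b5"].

idom tree: b1←b0 b2←b1 b3←b0 b4←b0 b5←b0
Dom∩ at merges:
  b4: preds {b1,b3}: {b0,b1} ∩ {b0,b3} = {b0}; idom=b0
  b5: preds {b3,b4}: {b0,b3} ∩ {b0,b4} = {b0}; idom=b0

DF walk-up:
  b4←b1: walk b1 to b0
  b4←b3: walk b3 to b0
  b5←b3: walk b3 to b0
  b5←b4: walk b4 to b0
  b0: DF=∅
  b1: DF={b4}
  b2: DF=∅
  b3: DF={b4,b5}
  b4: DF={b5}
  b5: DF=∅

DF(b3) = ["b4", "b5"]

Answer: ["b4", "b5"]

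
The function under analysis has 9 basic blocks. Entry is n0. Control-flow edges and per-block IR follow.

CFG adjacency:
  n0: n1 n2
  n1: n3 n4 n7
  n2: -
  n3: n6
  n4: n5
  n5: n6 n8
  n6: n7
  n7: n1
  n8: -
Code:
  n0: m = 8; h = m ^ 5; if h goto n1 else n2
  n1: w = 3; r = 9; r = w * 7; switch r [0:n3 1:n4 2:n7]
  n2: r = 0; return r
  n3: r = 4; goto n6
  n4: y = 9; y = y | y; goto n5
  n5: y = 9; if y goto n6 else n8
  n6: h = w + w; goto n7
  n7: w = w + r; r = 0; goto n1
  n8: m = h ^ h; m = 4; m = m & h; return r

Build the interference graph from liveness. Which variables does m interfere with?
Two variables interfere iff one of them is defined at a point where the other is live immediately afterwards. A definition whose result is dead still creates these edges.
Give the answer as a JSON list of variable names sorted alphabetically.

Answer: ["h", "r"]

Derivation:
def/use:
  n0: def={h,m} ue=∅
  n1: def={r,w} ue=∅
  n2: def={r} ue=∅
  n3: def={r} ue=∅
  n4: def={y} ue=∅
  n5: def={y} ue=∅
  n6: def={h} ue={w}
  n7: def={r,w} ue={r,w}
  n8: def={m} ue={h,r}

Liveness:
  live n0: ∅→{h}
  live n1: {h}→{h,r,w}
  live n2: ∅→∅
  live n3: {w}→{r,w}
  live n4: {h,r,w}→{h,r,w}
  live n5: {h,r,w}→{h,r,w}
  live n6: {r,w}→{h,r,w}
  live n7: {h,r,w}→{h}
  live n8: {h,r}→∅

Interference:
  h: {m,r,w,y}
  m: {h,r}
  r: {h,m,w,y}
  w: {h,r,y}
  y: {h,r,w}

N(m) = ["h", "r"]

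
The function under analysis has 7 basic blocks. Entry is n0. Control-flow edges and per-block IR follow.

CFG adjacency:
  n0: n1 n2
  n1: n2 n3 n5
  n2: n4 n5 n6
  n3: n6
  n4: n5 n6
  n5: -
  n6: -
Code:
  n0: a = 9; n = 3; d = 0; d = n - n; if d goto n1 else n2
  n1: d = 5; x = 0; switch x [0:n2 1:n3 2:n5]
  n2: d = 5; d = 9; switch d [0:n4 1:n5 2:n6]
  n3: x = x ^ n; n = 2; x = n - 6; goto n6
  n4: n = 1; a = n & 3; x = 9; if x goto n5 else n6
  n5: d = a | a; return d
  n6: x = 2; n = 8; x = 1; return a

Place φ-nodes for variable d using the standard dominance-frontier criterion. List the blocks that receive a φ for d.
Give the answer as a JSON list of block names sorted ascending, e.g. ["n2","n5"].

Answer: ["n2", "n5", "n6"]

Working:
idom tree: n1←n0 n2←n0 n3←n1 n4←n2 n5←n0 n6←n0
Join-block Dom:
  n2: preds {n0,n1}: {n0} ∩ {n0,n1} = {n0}; idom=n0
  n5: preds {n1,n2,n4}: {n0,n1} ∩ {n0,n2} ∩ {n0,n2,n4} = {n0}; idom=n0
  n6: preds {n2,n3,n4}: {n0,n2} ∩ {n0,n1,n3} ∩ {n0,n2,n4} = {n0}; idom=n0

DF derivation:
  n2←n0: walk · to n0
  n2←n1: walk n1 to n0
  n5←n1: walk n1 to n0
  n5←n2: walk n2 to n0
  n5←n4: walk n4→n2 to n0
  n6←n2: walk n2 to n0
  n6←n3: walk n3→n1 to n0
  n6←n4: walk n4→n2 to n0
  n0 → ∅
  n1 → {n2,n5,n6}
  n2 → {n5,n6}
  n3 → {n6}
  n4 → {n5,n6}
  n5 → ∅
  n6 → ∅

φ for d: defs {n0,n1,n2,n5}
  DF⁺ = {n2,n5,n6}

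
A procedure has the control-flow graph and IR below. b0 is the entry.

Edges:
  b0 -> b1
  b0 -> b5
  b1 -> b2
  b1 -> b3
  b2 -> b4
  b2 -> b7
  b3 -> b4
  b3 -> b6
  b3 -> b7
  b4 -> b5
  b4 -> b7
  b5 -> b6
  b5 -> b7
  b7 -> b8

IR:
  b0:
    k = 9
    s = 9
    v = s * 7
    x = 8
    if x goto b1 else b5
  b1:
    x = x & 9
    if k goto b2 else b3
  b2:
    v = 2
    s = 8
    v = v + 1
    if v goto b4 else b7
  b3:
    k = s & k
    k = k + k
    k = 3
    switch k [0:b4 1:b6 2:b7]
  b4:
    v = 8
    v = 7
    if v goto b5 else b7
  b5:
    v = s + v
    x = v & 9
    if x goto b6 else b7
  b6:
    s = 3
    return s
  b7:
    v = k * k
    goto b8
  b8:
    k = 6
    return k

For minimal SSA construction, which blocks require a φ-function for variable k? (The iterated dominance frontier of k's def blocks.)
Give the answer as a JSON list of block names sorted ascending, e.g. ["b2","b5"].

idom tree: b1←b0 b2←b1 b3←b1 b4←b1 b5←b0 b6←b0 b7←b0 b8←b7
Dom at joins:
  b4: preds {b2,b3}: {b0,b1,b2} ∩ {b0,b1,b3} = {b0,b1}; idom=b1
  b5: preds {b0,b4}: {b0} ∩ {b0,b1,b4} = {b0}; idom=b0
  b6: preds {b3,b5}: {b0,b1,b3} ∩ {b0,b5} = {b0}; idom=b0
  b7: preds {b2,b3,b4,b5}: {b0,b1,b2} ∩ {b0,b1,b3} ∩ {b0,b1,b4} ∩ {b0,b5} = {b0}; idom=b0

DF derivation:
  join b4 pred b2: b2 stop@b1
  join b4 pred b3: b3 stop@b1
  join b5 pred b0: · stop@b0
  join b5 pred b4: b4→b1 stop@b0
  join b6 pred b3: b3→b1 stop@b0
  join b6 pred b5: b5 stop@b0
  join b7 pred b2: b2→b1 stop@b0
  join b7 pred b3: b3→b1 stop@b0
  join b7 pred b4: b4→b1 stop@b0
  join b7 pred b5: b5 stop@b0
  b0: DF=∅
  b1: DF={b5,b6,b7}
  b2: DF={b4,b7}
  b3: DF={b4,b6,b7}
  b4: DF={b5,b7}
  b5: DF={b6,b7}
  b6: DF=∅
  b7: DF=∅
  b8: DF=∅

φ for k: defs {b0,b3,b8}
  DF⁺ = {b4,b5,b6,b7}

Answer: ["b4", "b5", "b6", "b7"]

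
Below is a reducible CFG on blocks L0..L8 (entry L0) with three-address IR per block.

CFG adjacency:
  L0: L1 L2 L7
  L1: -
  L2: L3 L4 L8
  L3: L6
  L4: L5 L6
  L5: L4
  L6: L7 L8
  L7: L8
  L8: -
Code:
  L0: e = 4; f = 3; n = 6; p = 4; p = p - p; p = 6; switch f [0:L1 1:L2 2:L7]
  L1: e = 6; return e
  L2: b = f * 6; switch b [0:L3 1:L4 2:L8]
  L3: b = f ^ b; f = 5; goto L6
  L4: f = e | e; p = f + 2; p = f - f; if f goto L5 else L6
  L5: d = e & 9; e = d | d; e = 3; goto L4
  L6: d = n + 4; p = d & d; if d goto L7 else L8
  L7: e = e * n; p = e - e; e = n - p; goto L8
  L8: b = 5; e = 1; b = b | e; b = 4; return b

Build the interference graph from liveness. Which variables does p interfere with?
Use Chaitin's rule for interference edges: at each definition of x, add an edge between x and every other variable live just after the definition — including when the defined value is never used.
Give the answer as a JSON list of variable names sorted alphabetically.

Answer: ["d", "e", "f", "n"]

Working:
Block summaries:
  L0: {e,f,n,p} / ∅
  L1: {e} / ∅
  L2: {b} / {f}
  L3: {b,f} / {b,f}
  L4: {f,p} / {e}
  L5: {d,e} / {e}
  L6: {d,p} / {n}
  L7: {e,p} / {e,n}
  L8: {b,e} / ∅

Liveness:
  live L0: ∅→{e,f,n}
  live L1: ∅→∅
  live L2: {e,f,n}→{b,e,f,n}
  live L3: {b,e,f,n}→{e,n}
  live L4: {e,n}→{e,n}
  live L5: {e,n}→{e,n}
  live L6: {e,n}→{e,n}
  live L7: {e,n}→∅
  live L8: ∅→∅

Interfere edges:
  b: {e,f,n}
  d: {e,n,p}
  e: {b,d,f,n,p}
  f: {b,e,n,p}
  n: {b,d,e,f,p}
  p: {d,e,f,n}

N(p) = ["d", "e", "f", "n"]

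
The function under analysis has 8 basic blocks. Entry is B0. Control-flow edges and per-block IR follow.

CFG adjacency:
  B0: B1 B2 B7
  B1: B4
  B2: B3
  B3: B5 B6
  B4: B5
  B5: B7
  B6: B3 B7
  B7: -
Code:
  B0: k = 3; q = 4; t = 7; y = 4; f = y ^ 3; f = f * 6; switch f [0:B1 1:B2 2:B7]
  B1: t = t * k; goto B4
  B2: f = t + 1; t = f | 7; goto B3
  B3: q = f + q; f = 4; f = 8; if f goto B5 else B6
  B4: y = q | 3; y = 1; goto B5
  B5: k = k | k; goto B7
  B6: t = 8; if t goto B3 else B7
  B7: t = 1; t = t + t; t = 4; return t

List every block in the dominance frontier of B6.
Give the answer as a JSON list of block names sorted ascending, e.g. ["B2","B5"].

idom tree: B1←B0 B2←B0 B3←B2 B4←B1 B5←B0 B6←B3 B7←B0
Dom at joins:
  B3: preds {B2,B6}: {B0,B2} ∩ {B0,B2,B3,B6} = {B0,B2}; idom=B2
  B5: preds {B3,B4}: {B0,B2,B3} ∩ {B0,B1,B4} = {B0}; idom=B0
  B7: preds {B0,B5,B6}: {B0} ∩ {B0,B5} ∩ {B0,B2,B3,B6} = {B0}; idom=B0

DF walk-up:
  join B3 pred B2: · stop@B2
  join B3 pred B6: B6→B3 stop@B2
  join B5 pred B3: B3→B2 stop@B0
  join B5 pred B4: B4→B1 stop@B0
  join B7 pred B0: · stop@B0
  join B7 pred B5: B5 stop@B0
  join B7 pred B6: B6→B3→B2 stop@B0
  B0: DF=∅
  B1: DF={B5}
  B2: DF={B5,B7}
  B3: DF={B3,B5,B7}
  B4: DF={B5}
  B5: DF={B7}
  B6: DF={B3,B7}
  B7: DF=∅

DF(B6) = ["B3", "B7"]

Answer: ["B3", "B7"]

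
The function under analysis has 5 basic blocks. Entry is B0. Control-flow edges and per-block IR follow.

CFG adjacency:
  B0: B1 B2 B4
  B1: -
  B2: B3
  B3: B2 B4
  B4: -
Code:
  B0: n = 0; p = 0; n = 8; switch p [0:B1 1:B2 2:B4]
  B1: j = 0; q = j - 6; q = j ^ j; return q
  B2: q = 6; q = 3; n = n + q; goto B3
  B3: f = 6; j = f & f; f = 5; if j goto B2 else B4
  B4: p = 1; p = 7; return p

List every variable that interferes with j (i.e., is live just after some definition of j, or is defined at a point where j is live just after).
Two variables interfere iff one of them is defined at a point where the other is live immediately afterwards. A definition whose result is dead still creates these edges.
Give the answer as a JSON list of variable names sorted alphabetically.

Answer: ["f", "n", "q"]

Derivation:
Per-block:
  B0: def={n,p} ue=∅
  B1: def={j,q} ue=∅
  B2: def={n,q} ue={n}
  B3: def={f,j} ue=∅
  B4: def={p} ue=∅

Backward fixpoint:
  B0 li=∅ lo={n}
  B1 li=∅ lo=∅
  B2 li={n} lo={n}
  B3 li={n} lo={n}
  B4 li=∅ lo=∅

Conflict graph:
  f: {j,n}
  j: {f,n,q}
  n: {f,j,p,q}
  p: {n}
  q: {j,n}

N(j) = ["f", "n", "q"]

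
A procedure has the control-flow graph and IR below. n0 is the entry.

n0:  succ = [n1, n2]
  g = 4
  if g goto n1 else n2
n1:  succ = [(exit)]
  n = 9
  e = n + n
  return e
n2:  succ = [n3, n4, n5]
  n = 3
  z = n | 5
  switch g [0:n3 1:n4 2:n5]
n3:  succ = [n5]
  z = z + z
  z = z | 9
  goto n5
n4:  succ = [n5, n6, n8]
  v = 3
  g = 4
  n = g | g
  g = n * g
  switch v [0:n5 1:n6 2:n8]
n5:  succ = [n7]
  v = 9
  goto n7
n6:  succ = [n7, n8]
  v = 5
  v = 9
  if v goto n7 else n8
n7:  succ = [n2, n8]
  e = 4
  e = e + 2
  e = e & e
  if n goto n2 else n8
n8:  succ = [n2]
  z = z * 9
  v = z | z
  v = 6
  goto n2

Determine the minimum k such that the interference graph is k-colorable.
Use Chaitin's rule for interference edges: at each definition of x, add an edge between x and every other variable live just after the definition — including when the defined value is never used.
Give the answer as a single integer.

Block summaries:
  n0: {g} / ∅
  n1: {e,n} / ∅
  n2: {n,z} / {g}
  n3: {z} / {z}
  n4: {g,n,v} / ∅
  n5: {v} / ∅
  n6: {v} / ∅
  n7: {e} / {n}
  n8: {v,z} / {z}

Backward fixpoint:
  n0 li=∅ lo={g}
  n1 li=∅ lo=∅
  n2 li={g} lo={g,n,z}
  n3 li={g,n,z} lo={g,n,z}
  n4 li={z} lo={g,n,z}
  n5 li={g,n,z} lo={g,n,z}
  n6 li={g,n,z} lo={g,n,z}
  n7 li={g,n,z} lo={g,z}
  n8 li={g,z} lo={g}

Conflict graph:
  e↔{g,n,z}
  g↔{e,n,v,z}
  n↔{e,g,v,z}
  v↔{g,n,z}
  z↔{e,g,n,v}

Chromatic number:
  {e,g,n,z} pairwise interfere (4-clique) ⇒ χ ≥ 4
  assign e→r3 g→r0 n→r1 v→r3 z→r2 — no edge inside a register ⇒ χ ≤ 4
  χ = 4

Answer: 4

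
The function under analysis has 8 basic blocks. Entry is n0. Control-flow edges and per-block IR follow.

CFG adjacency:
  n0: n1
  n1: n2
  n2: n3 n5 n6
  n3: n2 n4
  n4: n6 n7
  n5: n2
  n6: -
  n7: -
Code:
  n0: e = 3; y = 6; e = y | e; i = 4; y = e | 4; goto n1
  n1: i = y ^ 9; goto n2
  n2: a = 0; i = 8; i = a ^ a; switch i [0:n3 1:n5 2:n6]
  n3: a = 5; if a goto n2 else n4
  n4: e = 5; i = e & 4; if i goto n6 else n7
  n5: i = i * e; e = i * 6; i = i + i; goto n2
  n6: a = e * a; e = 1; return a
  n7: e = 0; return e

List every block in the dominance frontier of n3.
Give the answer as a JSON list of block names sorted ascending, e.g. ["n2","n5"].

idom tree: n1←n0 n2←n1 n3←n2 n4←n3 n5←n2 n6←n2 n7←n4
Join-block Dom:
  n2: preds {n1,n3,n5}: {n0,n1} ∩ {n0,n1,n2,n3} ∩ {n0,n1,n2,n5} = {n0,n1}; idom=n1
  n6: preds {n2,n4}: {n0,n1,n2} ∩ {n0,n1,n2,n3,n4} = {n0,n1,n2}; idom=n2

Frontier:
  n2←n1: walk · to n1
  n2←n3: walk n3→n2 to n1
  n2←n5: walk n5→n2 to n1
  n6←n2: walk · to n2
  n6←n4: walk n4→n3 to n2
  n0: DF=∅
  n1: DF=∅
  n2: DF={n2}
  n3: DF={n2,n6}
  n4: DF={n6}
  n5: DF={n2}
  n6: DF=∅
  n7: DF=∅

DF(n3) = ["n2", "n6"]

Answer: ["n2", "n6"]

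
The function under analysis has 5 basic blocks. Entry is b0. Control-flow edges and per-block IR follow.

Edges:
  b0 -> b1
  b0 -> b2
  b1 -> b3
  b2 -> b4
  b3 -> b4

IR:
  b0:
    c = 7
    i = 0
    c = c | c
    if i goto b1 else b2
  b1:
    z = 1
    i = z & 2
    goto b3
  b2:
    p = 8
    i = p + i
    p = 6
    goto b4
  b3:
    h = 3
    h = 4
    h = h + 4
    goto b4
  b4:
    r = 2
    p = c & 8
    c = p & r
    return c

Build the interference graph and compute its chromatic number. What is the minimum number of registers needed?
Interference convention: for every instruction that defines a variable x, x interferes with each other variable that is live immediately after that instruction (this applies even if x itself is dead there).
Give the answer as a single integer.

def/use:
  b0: def={c,i} ue=∅
  b1: def={i,z} ue=∅
  b2: def={i,p} ue={i}
  b3: def={h} ue=∅
  b4: def={c,p,r} ue={c}

Liveness:
  b0: in=∅ out={c,i}
  b1: in={c} out={c}
  b2: in={c,i} out={c}
  b3: in={c} out={c}
  b4: in={c} out=∅

Interfere edges:
  c↔{h,i,p,r,z}
  h↔{c}
  i↔{c,p}
  p↔{c,i,r}
  r↔{c,p}
  z↔{c}

Colouring:
  clique {c,i,p} ⇒ need ≥ 3
  3-colouring: c0={c}  c1={h,p,z}  c2={i,r}
  χ = 3

Answer: 3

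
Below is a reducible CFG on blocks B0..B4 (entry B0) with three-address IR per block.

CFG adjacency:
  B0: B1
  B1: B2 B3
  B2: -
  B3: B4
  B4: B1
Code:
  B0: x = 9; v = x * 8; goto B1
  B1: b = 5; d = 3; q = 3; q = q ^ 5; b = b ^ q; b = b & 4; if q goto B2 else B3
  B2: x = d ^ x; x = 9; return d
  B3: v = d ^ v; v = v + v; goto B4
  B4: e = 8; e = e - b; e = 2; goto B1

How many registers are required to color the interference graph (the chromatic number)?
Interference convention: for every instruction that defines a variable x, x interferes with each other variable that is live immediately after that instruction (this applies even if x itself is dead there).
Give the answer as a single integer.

Answer: 5

Analysis:
def/use:
  B0 def {v,x} use ∅
  B1 def {b,d,q} use ∅
  B2 def {x} use {d,x}
  B3 def {v} use {d,v}
  B4 def {e} use {b}

Live sets:
  B0: in=∅ out={v,x}
  B1: in={v,x} out={b,d,v,x}
  B2: in={d,x} out=∅
  B3: in={b,d,v,x} out={b,v,x}
  B4: in={b,v,x} out={v,x}

Interfere edges:
  b: {d,e,q,v,x}
  d: {b,q,v,x}
  e: {b,v,x}
  q: {b,d,v,x}
  v: {b,d,e,q,x}
  x: {b,d,e,q,v}

Colouring:
  clique {b,d,q,v,x} ⇒ need ≥ 5
  5-colouring: c0={b}  c1={v}  c2={x}  c3={d,e}  c4={q}
  χ = 5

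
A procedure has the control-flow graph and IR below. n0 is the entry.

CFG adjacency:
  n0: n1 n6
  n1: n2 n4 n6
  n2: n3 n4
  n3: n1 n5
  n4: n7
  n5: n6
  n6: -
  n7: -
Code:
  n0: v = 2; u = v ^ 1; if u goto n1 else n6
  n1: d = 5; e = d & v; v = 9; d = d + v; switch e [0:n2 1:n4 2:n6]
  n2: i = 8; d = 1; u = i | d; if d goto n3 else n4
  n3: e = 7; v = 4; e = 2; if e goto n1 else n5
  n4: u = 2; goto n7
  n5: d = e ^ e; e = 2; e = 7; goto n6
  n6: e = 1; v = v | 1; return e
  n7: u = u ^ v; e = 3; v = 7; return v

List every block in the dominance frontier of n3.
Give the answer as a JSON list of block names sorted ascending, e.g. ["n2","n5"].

idom tree: n1←n0 n2←n1 n3←n2 n4←n1 n5←n3 n6←n0 n7←n4
Dom at joins:
  n1: preds {n0,n3}: {n0} ∩ {n0,n1,n2,n3} = {n0}; idom=n0
  n4: preds {n1,n2}: {n0,n1} ∩ {n0,n1,n2} = {n0,n1}; idom=n1
  n6: preds {n0,n1,n5}: {n0} ∩ {n0,n1} ∩ {n0,n1,n2,n3,n5} = {n0}; idom=n0

Frontier:
  n1←n0: walk · to n0
  n1←n3: walk n3→n2→n1 to n0
  n4←n1: walk · to n1
  n4←n2: walk n2 to n1
  n6←n0: walk · to n0
  n6←n1: walk n1 to n0
  n6←n5: walk n5→n3→n2→n1 to n0
  n0 → ∅
  n1 → {n1,n6}
  n2 → {n1,n4,n6}
  n3 → {n1,n6}
  n4 → ∅
  n5 → {n6}
  n6 → ∅
  n7 → ∅

DF(n3) = ["n1", "n6"]

Answer: ["n1", "n6"]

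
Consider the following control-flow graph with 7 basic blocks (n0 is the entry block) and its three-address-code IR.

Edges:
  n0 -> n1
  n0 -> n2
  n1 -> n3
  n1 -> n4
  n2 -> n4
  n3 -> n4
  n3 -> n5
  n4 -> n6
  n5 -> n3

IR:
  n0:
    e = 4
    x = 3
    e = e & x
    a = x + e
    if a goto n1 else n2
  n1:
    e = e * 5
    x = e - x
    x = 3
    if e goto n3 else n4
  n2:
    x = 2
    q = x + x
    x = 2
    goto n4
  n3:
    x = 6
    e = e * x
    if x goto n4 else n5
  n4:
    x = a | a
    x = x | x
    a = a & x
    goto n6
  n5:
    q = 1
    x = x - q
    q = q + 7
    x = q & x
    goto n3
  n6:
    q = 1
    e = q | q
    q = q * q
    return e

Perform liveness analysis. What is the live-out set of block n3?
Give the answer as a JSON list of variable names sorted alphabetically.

def/use:
  n0: def={a,e,x} ue=∅
  n1: def={e,x} ue={e,x}
  n2: def={q,x} ue=∅
  n3: def={e,x} ue={e}
  n4: def={a,x} ue={a}
  n5: def={q,x} ue={x}
  n6: def={e,q} ue=∅

Liveness:
  n0: in=∅ out={a,e,x}
  n1: in={a,e,x} out={a,e}
  n2: in={a} out={a}
  n3: in={a,e} out={a,e,x}
  n4: in={a} out=∅
  n5: in={a,e,x} out={a,e}
  n6: in=∅ out=∅

live-out(n3) = ["a", "e", "x"]

Answer: ["a", "e", "x"]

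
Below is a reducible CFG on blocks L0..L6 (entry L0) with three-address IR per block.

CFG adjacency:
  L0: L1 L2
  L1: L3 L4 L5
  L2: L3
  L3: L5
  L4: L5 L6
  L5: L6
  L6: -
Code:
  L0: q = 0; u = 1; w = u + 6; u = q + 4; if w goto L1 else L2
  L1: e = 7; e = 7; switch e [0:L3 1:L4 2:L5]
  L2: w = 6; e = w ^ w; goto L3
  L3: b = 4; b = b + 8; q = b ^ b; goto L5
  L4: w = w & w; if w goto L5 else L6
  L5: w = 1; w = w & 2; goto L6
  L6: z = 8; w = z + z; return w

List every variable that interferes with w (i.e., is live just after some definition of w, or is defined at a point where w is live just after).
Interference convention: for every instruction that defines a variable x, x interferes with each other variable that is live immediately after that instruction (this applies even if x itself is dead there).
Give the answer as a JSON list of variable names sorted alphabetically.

Per-block:
  L0 def {q,u,w} use ∅
  L1 def {e} use ∅
  L2 def {e,w} use ∅
  L3 def {b,q} use ∅
  L4 def {w} use {w}
  L5 def {w} use ∅
  L6 def {w,z} use ∅

Backward fixpoint:
  L0 li=∅ lo={w}
  L1 li={w} lo={w}
  L2 li=∅ lo=∅
  L3 li=∅ lo=∅
  L4 li={w} lo=∅
  L5 li=∅ lo=∅
  L6 li=∅ lo=∅

Interfere edges:
  b: ∅
  e: {w}
  q: {u,w}
  u: {q,w}
  w: {e,q,u}
  z: ∅

N(w) = ["e", "q", "u"]

Answer: ["e", "q", "u"]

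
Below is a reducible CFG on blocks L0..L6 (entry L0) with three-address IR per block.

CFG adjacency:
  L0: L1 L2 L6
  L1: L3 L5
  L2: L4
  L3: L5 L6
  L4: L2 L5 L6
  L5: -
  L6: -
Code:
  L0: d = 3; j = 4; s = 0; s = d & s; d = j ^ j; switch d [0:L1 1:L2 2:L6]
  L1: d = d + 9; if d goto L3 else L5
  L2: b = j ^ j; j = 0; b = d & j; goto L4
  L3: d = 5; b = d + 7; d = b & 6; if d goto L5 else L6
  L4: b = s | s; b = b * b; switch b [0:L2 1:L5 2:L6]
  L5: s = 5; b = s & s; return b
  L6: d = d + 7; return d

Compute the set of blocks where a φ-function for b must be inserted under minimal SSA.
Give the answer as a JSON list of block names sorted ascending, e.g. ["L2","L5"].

idom tree: L1←L0 L2←L0 L3←L1 L4←L2 L5←L0 L6←L0
Dom at joins:
  L2: preds {L0,L4}: {L0} ∩ {L0,L2,L4} = {L0}; idom=L0
  L5: preds {L1,L3,L4}: {L0,L1} ∩ {L0,L1,L3} ∩ {L0,L2,L4} = {L0}; idom=L0
  L6: preds {L0,L3,L4}: {L0} ∩ {L0,L1,L3} ∩ {L0,L2,L4} = {L0}; idom=L0

DF walk-up:
  join L2 pred L0: · stop@L0
  join L2 pred L4: L4→L2 stop@L0
  join L5 pred L1: L1 stop@L0
  join L5 pred L3: L3→L1 stop@L0
  join L5 pred L4: L4→L2 stop@L0
  join L6 pred L0: · stop@L0
  join L6 pred L3: L3→L1 stop@L0
  join L6 pred L4: L4→L2 stop@L0
  L0: DF=∅
  L1: DF={L5,L6}
  L2: DF={L2,L5,L6}
  L3: DF={L5,L6}
  L4: DF={L2,L5,L6}
  L5: DF=∅
  L6: DF=∅

φ for b: defs {L2,L3,L4,L5}
  DF⁺ = {L2,L5,L6}

Answer: ["L2", "L5", "L6"]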